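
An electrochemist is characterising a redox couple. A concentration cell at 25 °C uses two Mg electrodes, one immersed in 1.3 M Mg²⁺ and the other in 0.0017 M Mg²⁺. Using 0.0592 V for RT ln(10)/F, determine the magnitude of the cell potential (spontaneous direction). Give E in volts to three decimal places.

+0.085 V

For a concentration cell E°cell = 0. The 1.3 M side is the cathode (reduction is favoured where [Mg²⁺] is higher).
With n = 2, E = −(0.0592/2) log([Mg²⁺]ₐₙ/[Mg²⁺]꜀ₐₜ) = −(0.0592/2) log(0.0017/1.3) = −(0.0592/2)(-2.883) = +0.085 V.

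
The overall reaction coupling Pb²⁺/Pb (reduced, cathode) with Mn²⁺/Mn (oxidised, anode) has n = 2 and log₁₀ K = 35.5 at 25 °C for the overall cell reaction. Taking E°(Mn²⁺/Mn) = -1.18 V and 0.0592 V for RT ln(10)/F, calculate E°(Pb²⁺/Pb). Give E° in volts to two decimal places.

-0.13 V

E°cell = (0.0592/n)·log K = (0.0592/2)(35.5) = +1.051 V.
Since Pb²⁺/Pb is the cathode and Mn²⁺/Mn the anode, E°cell = E°(Pb²⁺/Pb) − E°(Mn²⁺/Mn).
So E°(Pb²⁺/Pb) = E°cell + E°(Mn²⁺/Mn) = +1.051 + (-1.18) = -0.13 V.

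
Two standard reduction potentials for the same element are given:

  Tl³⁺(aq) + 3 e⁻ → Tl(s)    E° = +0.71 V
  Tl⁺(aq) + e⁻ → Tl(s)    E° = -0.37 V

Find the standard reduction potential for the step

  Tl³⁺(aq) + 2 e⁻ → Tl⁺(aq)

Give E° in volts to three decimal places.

Sequential free energies add, so n₃E°₃ = n₁E°₁ + n₂E°₂.
With n₃ = 3, and the known step contributing 1×(-0.37) V, the unknown satisfies 2·E° = 3×(+0.71) − 1×(-0.37) = +2.500.
E° = +2.500 / 2 = +1.250 V.

+1.250 V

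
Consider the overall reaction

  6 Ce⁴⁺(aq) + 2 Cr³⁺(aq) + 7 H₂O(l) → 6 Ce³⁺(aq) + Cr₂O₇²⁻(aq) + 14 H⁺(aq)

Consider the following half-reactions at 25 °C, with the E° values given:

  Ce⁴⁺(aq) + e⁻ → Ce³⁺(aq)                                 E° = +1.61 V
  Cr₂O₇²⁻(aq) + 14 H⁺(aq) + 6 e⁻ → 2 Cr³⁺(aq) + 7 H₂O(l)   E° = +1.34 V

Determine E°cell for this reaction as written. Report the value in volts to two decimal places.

The Ce⁴⁺/Ce³⁺ couple has the higher reduction potential, so it is the cathode; Cr₂O₇²⁻/Cr³⁺ is oxidised at the anode.
E°cell = E°(cathode) − E°(anode) = (+1.61) − (+1.34) = +0.27 V.

+0.27 V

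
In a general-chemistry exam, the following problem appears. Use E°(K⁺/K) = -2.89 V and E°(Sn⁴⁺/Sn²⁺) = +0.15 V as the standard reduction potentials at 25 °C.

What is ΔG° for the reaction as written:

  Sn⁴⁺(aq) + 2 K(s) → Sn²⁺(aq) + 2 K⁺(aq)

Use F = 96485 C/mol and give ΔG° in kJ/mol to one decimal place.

-586.6 kJ/mol

As written, Sn⁴⁺/Sn²⁺ is reduced (cathode) and K⁺/K is oxidised (anode), so E°cell = (+0.15) − (-2.89) = +3.04 V.
Balancing electrons gives n = 2.
ΔG° = −nFE° = −(2)(96485)(+3.04) = -586,629 J = -586.6 kJ/mol.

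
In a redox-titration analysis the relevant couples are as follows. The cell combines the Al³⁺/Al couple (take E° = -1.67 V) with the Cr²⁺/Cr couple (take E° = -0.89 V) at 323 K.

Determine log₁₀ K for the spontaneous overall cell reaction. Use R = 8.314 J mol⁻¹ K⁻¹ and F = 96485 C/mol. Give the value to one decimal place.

Cathode: Cr²⁺/Cr; anode: Al³⁺/Al. E°cell = (-0.89) − (-1.67) = +0.78 V, with n = 6.
ΔG° = −nFE° = −RT ln K, so ln K = nFE°/(RT) = (6)(96485)(+0.78) / ((8.314)(323)) = 168.149.
log₁₀ K = 168.149 / ln 10 = 73.0.

73.0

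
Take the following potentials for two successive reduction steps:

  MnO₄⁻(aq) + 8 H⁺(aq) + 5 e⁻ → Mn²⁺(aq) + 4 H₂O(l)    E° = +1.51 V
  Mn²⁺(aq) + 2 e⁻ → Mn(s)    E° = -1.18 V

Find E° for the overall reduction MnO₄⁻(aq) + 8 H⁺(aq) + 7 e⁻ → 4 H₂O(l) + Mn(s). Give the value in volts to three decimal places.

Since ΔG° = −nFE° is additive over sequential reductions, n₃E°₃ = n₁E°₁ + n₂E°₂.
E°₃ = (5×+1.51 + 2×-1.18) / 7 = (+5.190) / 7 = +0.741 V.

+0.741 V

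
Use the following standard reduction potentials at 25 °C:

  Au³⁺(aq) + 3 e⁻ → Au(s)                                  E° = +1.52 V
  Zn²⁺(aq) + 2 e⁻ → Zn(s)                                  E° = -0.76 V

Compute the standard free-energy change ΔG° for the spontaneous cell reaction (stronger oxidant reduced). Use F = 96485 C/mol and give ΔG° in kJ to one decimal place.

-1319.9 kJ

Au³⁺/Au (E° = +1.52 V) is the cathode; Zn²⁺/Zn (E° = -0.76 V) is the anode, so E°cell = +2.28 V.
Balancing electrons gives n = 6 (lcm of 3 and 2).
ΔG° = −nFE° = −(6)(96485)(+2.28) = -1,319,915 J = -1319.9 kJ.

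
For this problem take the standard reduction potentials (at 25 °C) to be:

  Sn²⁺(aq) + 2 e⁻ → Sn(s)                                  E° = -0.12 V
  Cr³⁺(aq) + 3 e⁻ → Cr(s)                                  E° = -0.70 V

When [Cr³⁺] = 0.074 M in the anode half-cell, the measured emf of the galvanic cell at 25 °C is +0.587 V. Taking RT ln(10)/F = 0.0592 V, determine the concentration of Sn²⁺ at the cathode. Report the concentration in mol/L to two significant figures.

Sn²⁺/Sn is the cathode, Cr³⁺/Cr the anode: E°cell = +0.58 V, n = 6.
Overall reaction: 3 Sn²⁺(aq) + 2 Cr(s) → 3 Sn(s) + 2 Cr³⁺(aq); Q = [Cr³⁺]^2/[Sn²⁺]^3.
From E = E° − (0.0592/n) log Q: log Q = (E° − E)·n/0.0592 = (+0.58 − (+0.587))·6/0.0592 = -0.7095.
So 3·log[Sn²⁺] = 2·log(0.074) − log Q = -2.2615 − (-0.7095) = -1.5520; log[Sn²⁺] = -1.5520 / 3 = -0.5173; [Sn²⁺] = 10^(-0.5173) ≈ 0.30 M.

0.30 M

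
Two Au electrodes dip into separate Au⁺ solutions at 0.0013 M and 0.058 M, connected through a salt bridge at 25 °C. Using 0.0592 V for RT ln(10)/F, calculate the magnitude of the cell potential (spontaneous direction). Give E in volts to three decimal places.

For a concentration cell E°cell = 0. The 0.058 M side is the cathode (reduction is favoured where [Au⁺] is higher).
With n = 1, E = −(0.0592/1) log([Au⁺]ₐₙ/[Au⁺]꜀ₐₜ) = −(0.0592/1) log(0.0013/0.058) = −(0.0592/1)(-1.649) = +0.098 V.

+0.098 V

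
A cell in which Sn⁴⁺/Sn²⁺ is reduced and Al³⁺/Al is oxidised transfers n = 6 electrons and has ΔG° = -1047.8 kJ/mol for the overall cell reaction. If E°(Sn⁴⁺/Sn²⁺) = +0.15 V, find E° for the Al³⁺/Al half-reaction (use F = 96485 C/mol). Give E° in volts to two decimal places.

E°cell = −ΔG°/(nF) = −(-1047.8×10³)/((6)(96485)) = +1.810 V.
Since Sn⁴⁺/Sn²⁺ is the cathode and Al³⁺/Al the anode, E°cell = E°(Sn⁴⁺/Sn²⁺) − E°(Al³⁺/Al).
So E°(Al³⁺/Al) = E°(Sn⁴⁺/Sn²⁺) − E°cell = (+0.15) − (+1.810) = -1.66 V.

-1.66 V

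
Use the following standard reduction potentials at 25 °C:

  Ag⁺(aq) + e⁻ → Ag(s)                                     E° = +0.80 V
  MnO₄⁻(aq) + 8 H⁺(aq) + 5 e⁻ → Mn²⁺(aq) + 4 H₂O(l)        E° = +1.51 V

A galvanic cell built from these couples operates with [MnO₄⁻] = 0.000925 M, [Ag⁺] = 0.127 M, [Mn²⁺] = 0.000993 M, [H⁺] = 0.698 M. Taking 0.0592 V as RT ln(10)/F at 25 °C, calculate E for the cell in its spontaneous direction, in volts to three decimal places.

+0.748 V

MnO₄⁻/Mn²⁺ is the cathode (higher E°), Ag⁺/Ag the anode: E°cell = +1.51 − (+0.80) = +0.71 V, n = 5.
Overall: MnO₄⁻(aq) + 8 H⁺(aq) + 5 Ag(s) → Mn²⁺(aq) + 4 H₂O(l) + 5 Ag⁺(aq)
Q = [Mn²⁺]·[Ag⁺]^5 / ([MnO₄⁻]·[H⁺]^8); log Q = -3.201.
E = E° − (0.0592/n) log Q = +0.71 − (0.0592/5)(-3.201) = +0.748 V.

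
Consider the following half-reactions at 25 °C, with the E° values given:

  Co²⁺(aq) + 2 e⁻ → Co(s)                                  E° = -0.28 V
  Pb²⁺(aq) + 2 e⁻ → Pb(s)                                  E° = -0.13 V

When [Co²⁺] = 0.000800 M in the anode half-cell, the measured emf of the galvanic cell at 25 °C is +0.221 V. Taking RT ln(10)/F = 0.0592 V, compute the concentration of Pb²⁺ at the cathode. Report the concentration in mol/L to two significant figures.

Pb²⁺/Pb is the cathode, Co²⁺/Co the anode: E°cell = +0.15 V, n = 2.
Overall reaction: Pb²⁺(aq) + Co(s) → Pb(s) + Co²⁺(aq); Q = [Co²⁺]^1/[Pb²⁺]^1.
From E = E° − (0.0592/n) log Q: log Q = (E° − E)·n/0.0592 = (+0.15 − (+0.221))·2/0.0592 = -2.3986.
So 1·log[Pb²⁺] = 1·log(0.0008) − log Q = -3.0969 − (-2.3986) = -0.6983; [Pb²⁺] = 10^(-0.6983) ≈ 0.20 M.

0.20 M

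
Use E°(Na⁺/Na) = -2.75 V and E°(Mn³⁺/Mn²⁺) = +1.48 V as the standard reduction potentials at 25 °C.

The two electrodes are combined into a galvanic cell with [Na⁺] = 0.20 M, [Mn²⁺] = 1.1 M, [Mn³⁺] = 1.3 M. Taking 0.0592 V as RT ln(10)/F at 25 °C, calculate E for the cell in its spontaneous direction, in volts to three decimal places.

Mn³⁺/Mn²⁺ is the cathode (higher E°), Na⁺/Na the anode: E°cell = +1.48 − (-2.75) = +4.23 V, n = 1.
Overall: Mn³⁺(aq) + Na(s) → Mn²⁺(aq) + Na⁺(aq)
Q = [Mn²⁺]·[Na⁺] / ([Mn³⁺]); log Q = -0.772.
E = E° − (0.0592/n) log Q = +4.23 − (0.0592/1)(-0.772) = +4.276 V.

+4.276 V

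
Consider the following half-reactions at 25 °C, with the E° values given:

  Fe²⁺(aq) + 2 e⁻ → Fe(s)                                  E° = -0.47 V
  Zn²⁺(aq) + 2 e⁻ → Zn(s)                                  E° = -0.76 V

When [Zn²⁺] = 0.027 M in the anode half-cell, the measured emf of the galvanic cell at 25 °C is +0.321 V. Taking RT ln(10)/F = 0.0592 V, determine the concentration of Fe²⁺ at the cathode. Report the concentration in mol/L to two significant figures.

Fe²⁺/Fe is the cathode, Zn²⁺/Zn the anode: E°cell = +0.29 V, n = 2.
Overall reaction: Fe²⁺(aq) + Zn(s) → Fe(s) + Zn²⁺(aq); Q = [Zn²⁺]^1/[Fe²⁺]^1.
From E = E° − (0.0592/n) log Q: log Q = (E° − E)·n/0.0592 = (+0.29 − (+0.321))·2/0.0592 = -1.0473.
So 1·log[Fe²⁺] = 1·log(0.027) − log Q = -1.5686 − (-1.0473) = -0.5213; [Fe²⁺] = 10^(-0.5213) ≈ 0.30 M.

0.30 M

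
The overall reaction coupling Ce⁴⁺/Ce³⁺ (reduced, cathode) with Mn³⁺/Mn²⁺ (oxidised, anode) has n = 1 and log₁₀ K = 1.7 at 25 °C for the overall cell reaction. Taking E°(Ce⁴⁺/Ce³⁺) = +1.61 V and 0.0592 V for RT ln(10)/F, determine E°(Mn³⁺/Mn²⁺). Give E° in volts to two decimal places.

E°cell = (0.0592/n)·log K = (0.0592/1)(1.7) = +0.101 V.
Since Ce⁴⁺/Ce³⁺ is the cathode and Mn³⁺/Mn²⁺ the anode, E°cell = E°(Ce⁴⁺/Ce³⁺) − E°(Mn³⁺/Mn²⁺).
So E°(Mn³⁺/Mn²⁺) = E°(Ce⁴⁺/Ce³⁺) − E°cell = (+1.61) − (+0.101) = +1.51 V.

+1.51 V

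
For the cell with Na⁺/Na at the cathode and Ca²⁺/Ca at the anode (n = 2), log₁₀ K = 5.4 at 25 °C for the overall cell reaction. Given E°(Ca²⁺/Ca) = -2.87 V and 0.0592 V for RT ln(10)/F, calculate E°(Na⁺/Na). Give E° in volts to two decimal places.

E°cell = (0.0592/n)·log K = (0.0592/2)(5.4) = +0.160 V.
Since Na⁺/Na is the cathode and Ca²⁺/Ca the anode, E°cell = E°(Na⁺/Na) − E°(Ca²⁺/Ca).
So E°(Na⁺/Na) = E°cell + E°(Ca²⁺/Ca) = +0.160 + (-2.87) = -2.71 V.

-2.71 V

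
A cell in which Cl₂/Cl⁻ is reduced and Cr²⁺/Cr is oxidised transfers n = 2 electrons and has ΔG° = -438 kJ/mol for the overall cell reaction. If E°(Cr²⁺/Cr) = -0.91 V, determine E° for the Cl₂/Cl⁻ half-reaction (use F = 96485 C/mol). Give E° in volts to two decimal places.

+1.36 V

E°cell = −ΔG°/(nF) = −(-438×10³)/((2)(96485)) = +2.270 V.
Since Cl₂/Cl⁻ is the cathode and Cr²⁺/Cr the anode, E°cell = E°(Cl₂/Cl⁻) − E°(Cr²⁺/Cr).
So E°(Cl₂/Cl⁻) = E°cell + E°(Cr²⁺/Cr) = +2.270 + (-0.91) = +1.36 V.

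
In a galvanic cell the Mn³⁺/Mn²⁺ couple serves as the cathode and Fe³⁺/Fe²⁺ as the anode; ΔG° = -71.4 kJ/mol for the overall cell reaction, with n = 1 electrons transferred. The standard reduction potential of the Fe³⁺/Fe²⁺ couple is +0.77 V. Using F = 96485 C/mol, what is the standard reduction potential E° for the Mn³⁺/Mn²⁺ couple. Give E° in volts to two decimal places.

+1.51 V

E°cell = −ΔG°/(nF) = −(-71.4×10³)/((1)(96485)) = +0.740 V.
Since Mn³⁺/Mn²⁺ is the cathode and Fe³⁺/Fe²⁺ the anode, E°cell = E°(Mn³⁺/Mn²⁺) − E°(Fe³⁺/Fe²⁺).
So E°(Mn³⁺/Mn²⁺) = E°cell + E°(Fe³⁺/Fe²⁺) = +0.740 + (+0.77) = +1.51 V.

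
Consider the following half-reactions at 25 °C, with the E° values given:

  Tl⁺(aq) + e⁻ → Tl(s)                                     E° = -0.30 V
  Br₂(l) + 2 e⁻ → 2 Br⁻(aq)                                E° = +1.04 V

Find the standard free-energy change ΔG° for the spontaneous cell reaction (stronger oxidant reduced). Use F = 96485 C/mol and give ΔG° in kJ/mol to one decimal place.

Br₂/Br⁻ (E° = +1.04 V) is the cathode; Tl⁺/Tl (E° = -0.30 V) is the anode, so E°cell = +1.34 V.
Balancing electrons gives n = 2 (lcm of 2 and 1).
ΔG° = −nFE° = −(2)(96485)(+1.34) = -258,580 J = -258.6 kJ/mol.

-258.6 kJ/mol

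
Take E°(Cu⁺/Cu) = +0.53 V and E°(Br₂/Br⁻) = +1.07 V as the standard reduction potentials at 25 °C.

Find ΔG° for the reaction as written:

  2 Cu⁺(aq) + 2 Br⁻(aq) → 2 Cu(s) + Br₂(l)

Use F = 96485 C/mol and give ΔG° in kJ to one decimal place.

+104.2 kJ

As written, Cu⁺/Cu is reduced (cathode) and Br₂/Br⁻ is oxidised (anode), so E°cell = (+0.53) − (+1.07) = -0.54 V.
Balancing electrons gives n = 2.
ΔG° = −nFE° = −(2)(96485)(-0.54) = 104,204 J = +104.2 kJ.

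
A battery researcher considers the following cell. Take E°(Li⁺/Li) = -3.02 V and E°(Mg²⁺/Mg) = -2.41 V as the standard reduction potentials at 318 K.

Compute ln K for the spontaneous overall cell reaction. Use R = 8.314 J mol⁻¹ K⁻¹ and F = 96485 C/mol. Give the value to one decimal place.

44.5

Cathode: Mg²⁺/Mg; anode: Li⁺/Li. E°cell = (-2.41) − (-3.02) = +0.61 V, with n = 2.
ΔG° = −nFE° = −RT ln K, so ln K = nFE°/(RT) = (2)(96485)(+0.61) / ((8.314)(318)) = 44.523.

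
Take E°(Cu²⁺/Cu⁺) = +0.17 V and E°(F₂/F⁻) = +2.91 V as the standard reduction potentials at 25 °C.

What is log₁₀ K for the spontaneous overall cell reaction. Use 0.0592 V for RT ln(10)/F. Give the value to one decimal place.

Cathode: F₂/F⁻; anode: Cu²⁺/Cu⁺. E°cell = +2.74 V, n = 2.
log K = nE°cell / 0.0592 = (2)(+2.74) / 0.0592 = 92.6.

92.6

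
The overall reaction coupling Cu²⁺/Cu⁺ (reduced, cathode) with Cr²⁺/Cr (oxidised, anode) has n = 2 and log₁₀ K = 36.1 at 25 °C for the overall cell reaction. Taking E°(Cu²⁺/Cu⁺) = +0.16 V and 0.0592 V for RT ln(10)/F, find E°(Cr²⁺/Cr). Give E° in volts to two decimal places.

E°cell = (0.0592/n)·log K = (0.0592/2)(36.1) = +1.069 V.
Since Cu²⁺/Cu⁺ is the cathode and Cr²⁺/Cr the anode, E°cell = E°(Cu²⁺/Cu⁺) − E°(Cr²⁺/Cr).
So E°(Cr²⁺/Cr) = E°(Cu²⁺/Cu⁺) − E°cell = (+0.16) − (+1.069) = -0.91 V.

-0.91 V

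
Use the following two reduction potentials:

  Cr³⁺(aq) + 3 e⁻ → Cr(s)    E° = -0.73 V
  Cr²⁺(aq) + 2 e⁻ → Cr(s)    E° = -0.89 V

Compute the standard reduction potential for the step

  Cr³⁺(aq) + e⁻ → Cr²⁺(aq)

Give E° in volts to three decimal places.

Sequential free energies add, so n₃E°₃ = n₁E°₁ + n₂E°₂.
With n₃ = 3, and the known step contributing 2×(-0.89) V, the unknown satisfies 1·E° = 3×(-0.73) − 2×(-0.89) = -0.410.
E° = -0.410 / 1 = -0.410 V.

-0.410 V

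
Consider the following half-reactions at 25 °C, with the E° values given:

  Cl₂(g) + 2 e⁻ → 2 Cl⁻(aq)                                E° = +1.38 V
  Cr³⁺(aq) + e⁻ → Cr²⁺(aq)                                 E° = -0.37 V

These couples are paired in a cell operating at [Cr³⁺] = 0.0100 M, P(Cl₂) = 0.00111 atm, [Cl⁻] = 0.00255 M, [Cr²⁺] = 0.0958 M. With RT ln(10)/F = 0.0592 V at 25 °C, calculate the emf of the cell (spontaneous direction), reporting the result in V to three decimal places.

+1.874 V

Cl₂/Cl⁻ is the cathode (higher E°), Cr³⁺/Cr²⁺ the anode: E°cell = +1.38 − (-0.37) = +1.75 V, n = 2.
Overall: Cl₂(g) + 2 Cr²⁺(aq) → 2 Cl⁻(aq) + 2 Cr³⁺(aq)
Q = [Cl⁻]^2·[Cr³⁺]^2 / (P(Cl₂)·[Cr²⁺]^2); log Q = -4.195.
E = E° − (0.0592/n) log Q = +1.75 − (0.0592/2)(-4.195) = +1.874 V.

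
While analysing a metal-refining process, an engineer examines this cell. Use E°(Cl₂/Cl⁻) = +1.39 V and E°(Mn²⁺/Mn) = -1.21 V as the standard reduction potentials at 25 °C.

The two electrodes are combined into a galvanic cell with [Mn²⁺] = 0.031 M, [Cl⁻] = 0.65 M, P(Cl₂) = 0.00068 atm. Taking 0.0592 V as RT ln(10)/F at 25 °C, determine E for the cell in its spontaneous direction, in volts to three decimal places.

+2.562 V

Cl₂/Cl⁻ is the cathode (higher E°), Mn²⁺/Mn the anode: E°cell = +1.39 − (-1.21) = +2.60 V, n = 2.
Overall: Cl₂(g) + Mn(s) → 2 Cl⁻(aq) + Mn²⁺(aq)
Q = [Cl⁻]^2·[Mn²⁺] / (P(Cl₂)); log Q = 1.285.
E = E° − (0.0592/n) log Q = +2.60 − (0.0592/2)(1.285) = +2.562 V.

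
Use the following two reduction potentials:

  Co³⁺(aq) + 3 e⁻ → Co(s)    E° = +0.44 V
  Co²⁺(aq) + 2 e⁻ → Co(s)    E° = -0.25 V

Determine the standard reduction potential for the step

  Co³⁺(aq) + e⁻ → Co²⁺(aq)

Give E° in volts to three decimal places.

Sequential free energies add, so n₃E°₃ = n₁E°₁ + n₂E°₂.
With n₃ = 3, and the known step contributing 2×(-0.25) V, the unknown satisfies 1·E° = 3×(+0.44) − 2×(-0.25) = +1.820.
E° = +1.820 / 1 = +1.820 V.

+1.820 V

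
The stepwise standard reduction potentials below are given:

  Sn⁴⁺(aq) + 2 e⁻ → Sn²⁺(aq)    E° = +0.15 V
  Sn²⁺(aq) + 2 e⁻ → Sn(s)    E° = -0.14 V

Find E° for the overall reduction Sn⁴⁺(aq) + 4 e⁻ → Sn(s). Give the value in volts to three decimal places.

Since ΔG° = −nFE° is additive over sequential reductions, n₃E°₃ = n₁E°₁ + n₂E°₂.
E°₃ = (2×+0.15 + 2×-0.14) / 4 = (+0.020) / 4 = +0.005 V.

+0.005 V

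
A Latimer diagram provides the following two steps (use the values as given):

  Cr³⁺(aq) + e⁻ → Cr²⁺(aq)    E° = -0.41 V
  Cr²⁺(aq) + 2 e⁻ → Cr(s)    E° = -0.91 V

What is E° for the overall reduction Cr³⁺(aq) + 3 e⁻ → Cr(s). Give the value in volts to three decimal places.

Standard free energies of sequential steps add: ΔG°₃ = ΔG°₁ + ΔG°₂, so n₃E°₃ = n₁E°₁ + n₂E°₂.
E°₃ = (1×-0.41 + 2×-0.91) / 3 = (-2.230) / 3 = -0.743 V.

-0.743 V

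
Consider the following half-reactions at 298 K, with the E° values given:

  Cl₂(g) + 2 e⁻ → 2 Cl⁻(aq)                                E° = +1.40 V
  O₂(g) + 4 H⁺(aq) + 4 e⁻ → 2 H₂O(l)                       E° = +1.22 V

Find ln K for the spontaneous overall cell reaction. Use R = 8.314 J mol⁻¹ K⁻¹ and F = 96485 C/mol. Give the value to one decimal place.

Cathode: Cl₂/Cl⁻; anode: O₂/H₂O. E°cell = (+1.40) − (+1.22) = +0.18 V, with n = 4.
ΔG° = −nFE° = −RT ln K, so ln K = nFE°/(RT) = (4)(96485)(+0.18) / ((8.314)(298)) = 28.039.

28.0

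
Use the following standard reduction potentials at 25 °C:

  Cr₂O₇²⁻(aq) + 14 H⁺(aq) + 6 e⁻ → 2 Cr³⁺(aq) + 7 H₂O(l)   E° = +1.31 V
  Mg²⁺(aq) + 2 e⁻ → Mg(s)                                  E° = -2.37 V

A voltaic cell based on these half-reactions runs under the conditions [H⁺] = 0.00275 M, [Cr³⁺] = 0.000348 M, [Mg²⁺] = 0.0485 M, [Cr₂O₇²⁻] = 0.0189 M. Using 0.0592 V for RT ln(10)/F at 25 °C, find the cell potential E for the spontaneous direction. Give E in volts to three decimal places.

Cr₂O₇²⁻/Cr³⁺ is the cathode (higher E°), Mg²⁺/Mg the anode: E°cell = +1.31 − (-2.37) = +3.68 V, n = 6.
Overall: Cr₂O₇²⁻(aq) + 14 H⁺(aq) + 3 Mg(s) → 2 Cr³⁺(aq) + 7 H₂O(l) + 3 Mg²⁺(aq)
Q = [Cr³⁺]^2·[Mg²⁺]^3 / ([Cr₂O₇²⁻]·[H⁺]^14); log Q = 26.713.
E = E° − (0.0592/n) log Q = +3.68 − (0.0592/6)(26.713) = +3.416 V.

+3.416 V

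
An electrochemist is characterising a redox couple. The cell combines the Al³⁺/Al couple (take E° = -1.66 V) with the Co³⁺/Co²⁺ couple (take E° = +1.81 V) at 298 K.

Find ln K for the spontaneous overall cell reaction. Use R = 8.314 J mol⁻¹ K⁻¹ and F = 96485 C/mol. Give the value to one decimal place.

405.4

Cathode: Co³⁺/Co²⁺; anode: Al³⁺/Al. E°cell = (+1.81) − (-1.66) = +3.47 V, with n = 3.
ΔG° = −nFE° = −RT ln K, so ln K = nFE°/(RT) = (3)(96485)(+3.47) / ((8.314)(298)) = 405.400.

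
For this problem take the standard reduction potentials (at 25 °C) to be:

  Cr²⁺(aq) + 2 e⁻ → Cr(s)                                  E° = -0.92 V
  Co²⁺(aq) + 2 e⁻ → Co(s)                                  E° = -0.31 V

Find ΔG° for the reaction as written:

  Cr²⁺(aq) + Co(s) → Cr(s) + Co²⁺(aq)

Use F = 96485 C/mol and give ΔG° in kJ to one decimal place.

+117.7 kJ

As written, Cr²⁺/Cr is reduced (cathode) and Co²⁺/Co is oxidised (anode), so E°cell = (-0.92) − (-0.31) = -0.61 V.
Balancing electrons gives n = 2.
ΔG° = −nFE° = −(2)(96485)(-0.61) = 117,712 J = +117.7 kJ.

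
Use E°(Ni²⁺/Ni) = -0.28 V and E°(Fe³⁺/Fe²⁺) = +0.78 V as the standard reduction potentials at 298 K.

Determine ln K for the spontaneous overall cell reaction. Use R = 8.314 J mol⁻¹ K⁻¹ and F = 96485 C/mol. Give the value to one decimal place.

82.6

Cathode: Fe³⁺/Fe²⁺; anode: Ni²⁺/Ni. E°cell = (+0.78) − (-0.28) = +1.06 V, with n = 2.
ΔG° = −nFE° = −RT ln K, so ln K = nFE°/(RT) = (2)(96485)(+1.06) / ((8.314)(298)) = 82.560.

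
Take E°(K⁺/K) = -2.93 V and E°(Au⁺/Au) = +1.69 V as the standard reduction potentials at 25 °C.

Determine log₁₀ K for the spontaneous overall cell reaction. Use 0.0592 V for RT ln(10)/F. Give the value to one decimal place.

Cathode: Au⁺/Au; anode: K⁺/K. E°cell = +4.62 V, n = 1.
log K = nE°cell / 0.0592 = (1)(+4.62) / 0.0592 = 78.0.

78.0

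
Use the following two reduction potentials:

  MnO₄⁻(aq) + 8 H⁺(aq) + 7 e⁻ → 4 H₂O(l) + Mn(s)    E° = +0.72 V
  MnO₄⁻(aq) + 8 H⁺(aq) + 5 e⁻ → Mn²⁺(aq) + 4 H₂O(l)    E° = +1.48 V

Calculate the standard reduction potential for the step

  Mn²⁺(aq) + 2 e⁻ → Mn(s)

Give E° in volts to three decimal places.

-1.180 V

Sequential free energies add, so n₃E°₃ = n₁E°₁ + n₂E°₂.
With n₃ = 7, and the known step contributing 5×(+1.48) V, the unknown satisfies 2·E° = 7×(+0.72) − 5×(+1.48) = -2.360.
E° = -2.360 / 2 = -1.180 V.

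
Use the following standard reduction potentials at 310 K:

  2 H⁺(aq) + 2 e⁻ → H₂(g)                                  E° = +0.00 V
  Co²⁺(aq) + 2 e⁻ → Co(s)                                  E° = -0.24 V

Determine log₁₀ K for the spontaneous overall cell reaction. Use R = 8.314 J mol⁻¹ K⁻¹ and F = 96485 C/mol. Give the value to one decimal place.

Cathode: H⁺/H₂; anode: Co²⁺/Co. E°cell = (+0.00) − (-0.24) = +0.24 V, with n = 2.
ΔG° = −nFE° = −RT ln K, so ln K = nFE°/(RT) = (2)(96485)(+0.24) / ((8.314)(310)) = 17.969.
log₁₀ K = 17.969 / ln 10 = 7.8.

7.8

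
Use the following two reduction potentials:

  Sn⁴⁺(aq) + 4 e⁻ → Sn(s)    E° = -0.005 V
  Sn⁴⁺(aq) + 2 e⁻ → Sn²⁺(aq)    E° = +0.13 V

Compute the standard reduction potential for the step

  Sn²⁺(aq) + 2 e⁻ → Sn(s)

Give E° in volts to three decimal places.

Sequential free energies add, so n₃E°₃ = n₁E°₁ + n₂E°₂.
With n₃ = 4, and the known step contributing 2×(+0.13) V, the unknown satisfies 2·E° = 4×(-0.005) − 2×(+0.13) = -0.280.
E° = -0.280 / 2 = -0.140 V.

-0.140 V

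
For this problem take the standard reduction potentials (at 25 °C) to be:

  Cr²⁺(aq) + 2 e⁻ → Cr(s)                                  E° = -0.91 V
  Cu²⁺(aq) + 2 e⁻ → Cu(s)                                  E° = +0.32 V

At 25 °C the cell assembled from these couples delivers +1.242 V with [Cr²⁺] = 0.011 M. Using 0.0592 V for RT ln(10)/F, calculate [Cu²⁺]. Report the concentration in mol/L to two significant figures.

Cu²⁺/Cu is the cathode, Cr²⁺/Cr the anode: E°cell = +1.23 V, n = 2.
Overall reaction: Cu²⁺(aq) + Cr(s) → Cu(s) + Cr²⁺(aq); Q = [Cr²⁺]^1/[Cu²⁺]^1.
From E = E° − (0.0592/n) log Q: log Q = (E° − E)·n/0.0592 = (+1.23 − (+1.242))·2/0.0592 = -0.4054.
So 1·log[Cu²⁺] = 1·log(0.011) − log Q = -1.9586 − (-0.4054) = -1.5532; [Cu²⁺] = 10^(-1.5532) ≈ 0.028 M.

0.028 M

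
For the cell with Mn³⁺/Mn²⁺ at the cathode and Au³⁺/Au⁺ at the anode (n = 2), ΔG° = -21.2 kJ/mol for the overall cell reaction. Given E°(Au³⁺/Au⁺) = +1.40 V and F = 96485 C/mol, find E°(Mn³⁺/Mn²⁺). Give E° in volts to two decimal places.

E°cell = −ΔG°/(nF) = −(-21.2×10³)/((2)(96485)) = +0.110 V.
Since Mn³⁺/Mn²⁺ is the cathode and Au³⁺/Au⁺ the anode, E°cell = E°(Mn³⁺/Mn²⁺) − E°(Au³⁺/Au⁺).
So E°(Mn³⁺/Mn²⁺) = E°cell + E°(Au³⁺/Au⁺) = +0.110 + (+1.40) = +1.51 V.

+1.51 V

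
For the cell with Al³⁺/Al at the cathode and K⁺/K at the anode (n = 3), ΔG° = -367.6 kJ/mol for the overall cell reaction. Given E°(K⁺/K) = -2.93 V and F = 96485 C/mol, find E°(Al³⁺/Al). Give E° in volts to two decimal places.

-1.66 V

E°cell = −ΔG°/(nF) = −(-367.6×10³)/((3)(96485)) = +1.270 V.
Since Al³⁺/Al is the cathode and K⁺/K the anode, E°cell = E°(Al³⁺/Al) − E°(K⁺/K).
So E°(Al³⁺/Al) = E°cell + E°(K⁺/K) = +1.270 + (-2.93) = -1.66 V.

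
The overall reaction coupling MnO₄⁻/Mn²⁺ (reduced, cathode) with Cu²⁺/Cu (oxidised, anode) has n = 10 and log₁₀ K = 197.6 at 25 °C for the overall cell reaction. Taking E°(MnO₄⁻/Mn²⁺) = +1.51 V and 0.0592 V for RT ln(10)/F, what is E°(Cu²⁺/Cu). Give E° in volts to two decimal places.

+0.34 V

E°cell = (0.0592/n)·log K = (0.0592/10)(197.6) = +1.170 V.
Since MnO₄⁻/Mn²⁺ is the cathode and Cu²⁺/Cu the anode, E°cell = E°(MnO₄⁻/Mn²⁺) − E°(Cu²⁺/Cu).
So E°(Cu²⁺/Cu) = E°(MnO₄⁻/Mn²⁺) − E°cell = (+1.51) − (+1.170) = +0.34 V.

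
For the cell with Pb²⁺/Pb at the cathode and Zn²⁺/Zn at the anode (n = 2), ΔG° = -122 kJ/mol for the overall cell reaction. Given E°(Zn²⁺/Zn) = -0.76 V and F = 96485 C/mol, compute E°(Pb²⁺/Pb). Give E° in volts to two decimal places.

-0.13 V

E°cell = −ΔG°/(nF) = −(-122×10³)/((2)(96485)) = +0.632 V.
Since Pb²⁺/Pb is the cathode and Zn²⁺/Zn the anode, E°cell = E°(Pb²⁺/Pb) − E°(Zn²⁺/Zn).
So E°(Pb²⁺/Pb) = E°cell + E°(Zn²⁺/Zn) = +0.632 + (-0.76) = -0.13 V.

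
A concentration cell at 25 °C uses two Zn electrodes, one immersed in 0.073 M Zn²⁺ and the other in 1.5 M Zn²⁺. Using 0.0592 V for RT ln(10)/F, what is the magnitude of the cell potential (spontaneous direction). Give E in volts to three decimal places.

+0.039 V

For a concentration cell E°cell = 0. The 1.5 M side is the cathode (reduction is favoured where [Zn²⁺] is higher).
With n = 2, E = −(0.0592/2) log([Zn²⁺]ₐₙ/[Zn²⁺]꜀ₐₜ) = −(0.0592/2) log(0.073/1.5) = −(0.0592/2)(-1.313) = +0.039 V.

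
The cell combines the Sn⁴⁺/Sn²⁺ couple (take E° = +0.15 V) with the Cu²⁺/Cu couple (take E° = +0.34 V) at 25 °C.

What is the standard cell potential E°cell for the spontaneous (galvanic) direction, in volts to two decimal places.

+0.19 V

The Cu²⁺/Cu couple has the higher reduction potential, so it is the cathode; Sn⁴⁺/Sn²⁺ is oxidised at the anode.
E°cell = E°(cathode) − E°(anode) = (+0.34) − (+0.15) = +0.19 V.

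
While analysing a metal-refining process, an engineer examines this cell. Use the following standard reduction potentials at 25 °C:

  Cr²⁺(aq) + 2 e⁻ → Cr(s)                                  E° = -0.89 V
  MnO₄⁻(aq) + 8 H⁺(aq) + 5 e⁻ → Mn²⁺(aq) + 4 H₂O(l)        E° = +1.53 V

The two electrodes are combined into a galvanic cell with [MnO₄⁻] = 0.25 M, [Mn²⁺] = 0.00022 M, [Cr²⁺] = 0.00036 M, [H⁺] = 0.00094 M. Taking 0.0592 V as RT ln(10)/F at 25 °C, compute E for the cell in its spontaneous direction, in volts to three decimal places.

MnO₄⁻/Mn²⁺ is the cathode (higher E°), Cr²⁺/Cr the anode: E°cell = +1.53 − (-0.89) = +2.42 V, n = 10.
Overall: 2 MnO₄⁻(aq) + 16 H⁺(aq) + 5 Cr(s) → 2 Mn²⁺(aq) + 8 H₂O(l) + 5 Cr²⁺(aq)
Q = [Mn²⁺]^2·[Cr²⁺]^5 / ([MnO₄⁻]^2·[H⁺]^16); log Q = 25.100.
E = E° − (0.0592/n) log Q = +2.42 − (0.0592/10)(25.100) = +2.271 V.

+2.271 V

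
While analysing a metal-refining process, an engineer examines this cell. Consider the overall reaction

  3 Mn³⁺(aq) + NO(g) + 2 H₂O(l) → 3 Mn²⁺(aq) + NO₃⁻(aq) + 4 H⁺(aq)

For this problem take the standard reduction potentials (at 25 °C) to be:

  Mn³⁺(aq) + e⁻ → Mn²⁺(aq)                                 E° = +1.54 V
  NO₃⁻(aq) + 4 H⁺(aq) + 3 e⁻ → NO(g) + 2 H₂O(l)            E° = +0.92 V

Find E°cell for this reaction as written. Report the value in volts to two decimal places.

The Mn³⁺/Mn²⁺ couple has the higher reduction potential, so it is the cathode; NO₃⁻/NO is oxidised at the anode.
E°cell = E°(cathode) − E°(anode) = (+1.54) − (+0.92) = +0.62 V.
Since E°cell > 0, the reaction is spontaneous under standard conditions.

+0.62 V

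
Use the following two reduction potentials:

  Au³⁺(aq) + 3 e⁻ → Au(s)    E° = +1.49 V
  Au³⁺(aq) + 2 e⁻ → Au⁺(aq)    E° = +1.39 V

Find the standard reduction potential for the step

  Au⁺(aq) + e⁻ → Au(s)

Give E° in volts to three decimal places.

+1.690 V

Sequential free energies add, so n₃E°₃ = n₁E°₁ + n₂E°₂.
With n₃ = 3, and the known step contributing 2×(+1.39) V, the unknown satisfies 1·E° = 3×(+1.49) − 2×(+1.39) = +1.690.
E° = +1.690 / 1 = +1.690 V.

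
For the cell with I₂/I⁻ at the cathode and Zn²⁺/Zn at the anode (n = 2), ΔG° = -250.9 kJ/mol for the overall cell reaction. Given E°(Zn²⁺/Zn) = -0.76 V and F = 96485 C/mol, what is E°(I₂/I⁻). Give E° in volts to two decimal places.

+0.54 V

E°cell = −ΔG°/(nF) = −(-250.9×10³)/((2)(96485)) = +1.300 V.
Since I₂/I⁻ is the cathode and Zn²⁺/Zn the anode, E°cell = E°(I₂/I⁻) − E°(Zn²⁺/Zn).
So E°(I₂/I⁻) = E°cell + E°(Zn²⁺/Zn) = +1.300 + (-0.76) = +0.54 V.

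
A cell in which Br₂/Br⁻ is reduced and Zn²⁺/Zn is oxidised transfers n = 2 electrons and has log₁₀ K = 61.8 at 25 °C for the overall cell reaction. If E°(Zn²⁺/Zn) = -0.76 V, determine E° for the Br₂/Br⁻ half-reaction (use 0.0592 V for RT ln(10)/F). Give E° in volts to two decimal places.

E°cell = (0.0592/n)·log K = (0.0592/2)(61.8) = +1.829 V.
Since Br₂/Br⁻ is the cathode and Zn²⁺/Zn the anode, E°cell = E°(Br₂/Br⁻) − E°(Zn²⁺/Zn).
So E°(Br₂/Br⁻) = E°cell + E°(Zn²⁺/Zn) = +1.829 + (-0.76) = +1.07 V.

+1.07 V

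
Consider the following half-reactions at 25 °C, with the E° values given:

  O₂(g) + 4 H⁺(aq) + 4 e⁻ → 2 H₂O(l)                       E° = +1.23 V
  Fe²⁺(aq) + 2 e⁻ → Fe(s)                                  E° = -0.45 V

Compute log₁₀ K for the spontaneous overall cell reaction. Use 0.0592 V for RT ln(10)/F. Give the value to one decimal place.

Cathode: O₂/H₂O; anode: Fe²⁺/Fe. E°cell = +1.68 V, n = 4.
log K = nE°cell / 0.0592 = (4)(+1.68) / 0.0592 = 113.5.

113.5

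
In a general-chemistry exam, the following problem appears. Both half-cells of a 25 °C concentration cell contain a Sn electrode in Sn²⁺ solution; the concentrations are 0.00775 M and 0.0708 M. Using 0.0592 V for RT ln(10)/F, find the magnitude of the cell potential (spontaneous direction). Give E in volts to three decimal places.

+0.028 V

For a concentration cell E°cell = 0. The 0.0708 M side is the cathode (reduction is favoured where [Sn²⁺] is higher).
With n = 2, E = −(0.0592/2) log([Sn²⁺]ₐₙ/[Sn²⁺]꜀ₐₜ) = −(0.0592/2) log(0.00775/0.0708) = −(0.0592/2)(-0.961) = +0.028 V.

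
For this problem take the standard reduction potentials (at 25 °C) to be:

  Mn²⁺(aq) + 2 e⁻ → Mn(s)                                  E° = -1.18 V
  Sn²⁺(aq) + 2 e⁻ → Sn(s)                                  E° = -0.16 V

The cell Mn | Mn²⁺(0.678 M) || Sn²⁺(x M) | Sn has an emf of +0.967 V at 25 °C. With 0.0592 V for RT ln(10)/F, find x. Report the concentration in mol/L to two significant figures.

0.011 M

Sn²⁺/Sn is the cathode, Mn²⁺/Mn the anode: E°cell = +1.02 V, n = 2.
Overall reaction: Sn²⁺(aq) + Mn(s) → Sn(s) + Mn²⁺(aq); Q = [Mn²⁺]^1/[Sn²⁺]^1.
From E = E° − (0.0592/n) log Q: log Q = (E° − E)·n/0.0592 = (+1.02 − (+0.967))·2/0.0592 = 1.7905.
So 1·log[Sn²⁺] = 1·log(0.678) − log Q = -0.1688 − (1.7905) = -1.9593; [Sn²⁺] = 10^(-1.9593) ≈ 0.011 M.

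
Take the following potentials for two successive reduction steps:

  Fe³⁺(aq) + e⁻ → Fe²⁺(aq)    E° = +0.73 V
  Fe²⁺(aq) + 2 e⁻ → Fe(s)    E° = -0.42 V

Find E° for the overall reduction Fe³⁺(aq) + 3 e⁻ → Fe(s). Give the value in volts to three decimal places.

-0.037 V

Adding the free-energy changes (−nFE°) of the two steps gives −n₃FE°₃ = −n₁FE°₁ − n₂FE°₂.
E°₃ = (1×+0.73 + 2×-0.42) / 3 = (-0.110) / 3 = -0.037 V.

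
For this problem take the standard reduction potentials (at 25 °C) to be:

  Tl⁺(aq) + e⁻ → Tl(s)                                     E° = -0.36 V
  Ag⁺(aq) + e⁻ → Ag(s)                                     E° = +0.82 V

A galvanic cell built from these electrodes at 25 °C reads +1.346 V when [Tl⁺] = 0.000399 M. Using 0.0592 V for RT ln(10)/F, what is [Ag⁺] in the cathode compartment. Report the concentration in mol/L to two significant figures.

0.25 M

Ag⁺/Ag is the cathode, Tl⁺/Tl the anode: E°cell = +1.18 V, n = 1.
Overall reaction: Ag⁺(aq) + Tl(s) → Ag(s) + Tl⁺(aq); Q = [Tl⁺]^1/[Ag⁺]^1.
From E = E° − (0.0592/n) log Q: log Q = (E° − E)·n/0.0592 = (+1.18 − (+1.346))·1/0.0592 = -2.8041.
So 1·log[Ag⁺] = 1·log(0.000399) − log Q = -3.3990 − (-2.8041) = -0.5949; [Ag⁺] = 10^(-0.5949) ≈ 0.25 M.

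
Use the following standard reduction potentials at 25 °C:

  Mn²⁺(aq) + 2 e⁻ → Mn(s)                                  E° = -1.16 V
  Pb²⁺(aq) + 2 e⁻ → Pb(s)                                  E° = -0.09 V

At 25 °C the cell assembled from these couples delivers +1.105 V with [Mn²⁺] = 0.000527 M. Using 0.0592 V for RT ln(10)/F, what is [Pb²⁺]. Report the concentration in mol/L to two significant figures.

Pb²⁺/Pb is the cathode, Mn²⁺/Mn the anode: E°cell = +1.07 V, n = 2.
Overall reaction: Pb²⁺(aq) + Mn(s) → Pb(s) + Mn²⁺(aq); Q = [Mn²⁺]^1/[Pb²⁺]^1.
From E = E° − (0.0592/n) log Q: log Q = (E° − E)·n/0.0592 = (+1.07 − (+1.105))·2/0.0592 = -1.1824.
So 1·log[Pb²⁺] = 1·log(0.000527) − log Q = -3.2782 − (-1.1824) = -2.0958; [Pb²⁺] = 10^(-2.0958) ≈ 0.0080 M.

0.0080 M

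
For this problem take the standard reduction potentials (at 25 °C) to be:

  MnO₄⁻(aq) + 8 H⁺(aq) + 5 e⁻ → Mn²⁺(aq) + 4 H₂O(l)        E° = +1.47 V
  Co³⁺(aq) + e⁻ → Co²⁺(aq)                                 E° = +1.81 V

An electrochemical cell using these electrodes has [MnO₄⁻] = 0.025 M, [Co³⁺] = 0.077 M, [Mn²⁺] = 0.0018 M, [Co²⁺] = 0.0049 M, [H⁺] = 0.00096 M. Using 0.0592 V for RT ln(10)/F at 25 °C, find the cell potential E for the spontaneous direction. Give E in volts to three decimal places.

+0.683 V

Co³⁺/Co²⁺ is the cathode (higher E°), MnO₄⁻/Mn²⁺ the anode: E°cell = +1.81 − (+1.47) = +0.34 V, n = 5.
Overall: 5 Co³⁺(aq) + Mn²⁺(aq) + 4 H₂O(l) → 5 Co²⁺(aq) + MnO₄⁻(aq) + 8 H⁺(aq)
Q = [Co²⁺]^5·[MnO₄⁻]·[H⁺]^8 / ([Co³⁺]^5·[Mn²⁺]); log Q = -28.981.
E = E° − (0.0592/n) log Q = +0.34 − (0.0592/5)(-28.981) = +0.683 V.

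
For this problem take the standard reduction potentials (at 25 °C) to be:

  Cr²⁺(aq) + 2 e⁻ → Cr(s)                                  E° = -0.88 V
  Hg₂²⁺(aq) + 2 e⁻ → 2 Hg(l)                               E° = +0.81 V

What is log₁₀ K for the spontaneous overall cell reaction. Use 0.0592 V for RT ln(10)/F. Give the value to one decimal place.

57.1

Cathode: Hg₂²⁺/Hg; anode: Cr²⁺/Cr. E°cell = +1.69 V, n = 2.
log K = nE°cell / 0.0592 = (2)(+1.69) / 0.0592 = 57.1.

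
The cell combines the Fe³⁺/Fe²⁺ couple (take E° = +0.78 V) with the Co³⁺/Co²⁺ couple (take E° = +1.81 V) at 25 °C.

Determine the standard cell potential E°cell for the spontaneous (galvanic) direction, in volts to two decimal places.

+1.03 V

The Co³⁺/Co²⁺ couple has the higher reduction potential, so it is the cathode; Fe³⁺/Fe²⁺ is oxidised at the anode.
E°cell = E°(cathode) − E°(anode) = (+1.81) − (+0.78) = +1.03 V.
Since E°cell > 0, the reaction is spontaneous under standard conditions.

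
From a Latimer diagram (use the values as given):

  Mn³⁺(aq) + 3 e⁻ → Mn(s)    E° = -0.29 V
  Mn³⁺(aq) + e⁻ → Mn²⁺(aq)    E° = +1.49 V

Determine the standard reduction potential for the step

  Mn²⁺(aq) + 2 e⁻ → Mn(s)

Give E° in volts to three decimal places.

Sequential free energies add, so n₃E°₃ = n₁E°₁ + n₂E°₂.
With n₃ = 3, and the known step contributing 1×(+1.49) V, the unknown satisfies 2·E° = 3×(-0.29) − 1×(+1.49) = -2.360.
E° = -2.360 / 2 = -1.180 V.

-1.180 V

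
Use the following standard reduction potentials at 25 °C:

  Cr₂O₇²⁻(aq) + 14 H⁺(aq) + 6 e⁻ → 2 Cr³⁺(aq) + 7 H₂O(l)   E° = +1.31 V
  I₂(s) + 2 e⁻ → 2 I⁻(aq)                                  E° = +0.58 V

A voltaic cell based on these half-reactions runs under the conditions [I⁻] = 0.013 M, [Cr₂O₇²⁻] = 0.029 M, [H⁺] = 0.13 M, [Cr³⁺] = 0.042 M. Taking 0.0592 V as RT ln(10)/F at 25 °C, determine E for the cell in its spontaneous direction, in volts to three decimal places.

+0.508 V

Cr₂O₇²⁻/Cr³⁺ is the cathode (higher E°), I₂/I⁻ the anode: E°cell = +1.31 − (+0.58) = +0.73 V, n = 6.
Overall: Cr₂O₇²⁻(aq) + 14 H⁺(aq) + 6 I⁻(aq) → 2 Cr³⁺(aq) + 7 H₂O(l) + 3 I₂(s)
Q = [Cr³⁺]^2 / ([Cr₂O₇²⁻]·[H⁺]^14·[I⁻]^6); log Q = 22.505.
E = E° − (0.0592/n) log Q = +0.73 − (0.0592/6)(22.505) = +0.508 V.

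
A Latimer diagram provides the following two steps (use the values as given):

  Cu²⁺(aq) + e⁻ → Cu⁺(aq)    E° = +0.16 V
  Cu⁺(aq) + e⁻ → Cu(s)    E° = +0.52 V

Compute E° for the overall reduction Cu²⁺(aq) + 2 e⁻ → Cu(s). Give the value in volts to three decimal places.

Adding the free-energy changes (−nFE°) of the two steps gives −n₃FE°₃ = −n₁FE°₁ − n₂FE°₂.
E°₃ = (1×+0.16 + 1×+0.52) / 2 = (+0.680) / 2 = +0.340 V.

+0.340 V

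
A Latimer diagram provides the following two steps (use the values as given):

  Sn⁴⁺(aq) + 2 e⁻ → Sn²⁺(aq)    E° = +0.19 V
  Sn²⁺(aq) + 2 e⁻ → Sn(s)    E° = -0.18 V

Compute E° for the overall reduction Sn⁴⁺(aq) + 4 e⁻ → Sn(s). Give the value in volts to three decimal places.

Since ΔG° = −nFE° is additive over sequential reductions, n₃E°₃ = n₁E°₁ + n₂E°₂.
E°₃ = (2×+0.19 + 2×-0.18) / 4 = (+0.020) / 4 = +0.005 V.

+0.005 V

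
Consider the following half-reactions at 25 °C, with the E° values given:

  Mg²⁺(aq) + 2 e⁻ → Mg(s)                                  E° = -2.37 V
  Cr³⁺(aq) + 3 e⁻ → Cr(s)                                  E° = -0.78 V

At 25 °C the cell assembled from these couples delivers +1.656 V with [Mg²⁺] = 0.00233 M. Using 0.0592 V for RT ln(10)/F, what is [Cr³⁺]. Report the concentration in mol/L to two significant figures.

Cr³⁺/Cr is the cathode, Mg²⁺/Mg the anode: E°cell = +1.59 V, n = 6.
Overall reaction: 2 Cr³⁺(aq) + 3 Mg(s) → 2 Cr(s) + 3 Mg²⁺(aq); Q = [Mg²⁺]^3/[Cr³⁺]^2.
From E = E° − (0.0592/n) log Q: log Q = (E° − E)·n/0.0592 = (+1.59 − (+1.656))·6/0.0592 = -6.6892.
So 2·log[Cr³⁺] = 3·log(0.00233) − log Q = -7.8979 − (-6.6892) = -1.2087; log[Cr³⁺] = -1.2087 / 2 = -0.6044; [Cr³⁺] = 10^(-0.6044) ≈ 0.25 M.

0.25 M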